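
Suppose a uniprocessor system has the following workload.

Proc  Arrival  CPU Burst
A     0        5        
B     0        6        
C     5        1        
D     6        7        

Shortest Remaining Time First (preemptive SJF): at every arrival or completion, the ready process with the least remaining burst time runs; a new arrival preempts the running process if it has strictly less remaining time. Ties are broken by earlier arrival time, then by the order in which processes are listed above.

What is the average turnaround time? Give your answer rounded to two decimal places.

Timeline: | A 0-5 | C 5-6 | B 6-12 | D 12-19 |
Completion: A=5  B=12  C=6  D=19
Turnaround times: A=5, B=12, C=1, D=13
Average turnaround = (5+12+1+13) / 4 = 31/4 = 7.75

7.75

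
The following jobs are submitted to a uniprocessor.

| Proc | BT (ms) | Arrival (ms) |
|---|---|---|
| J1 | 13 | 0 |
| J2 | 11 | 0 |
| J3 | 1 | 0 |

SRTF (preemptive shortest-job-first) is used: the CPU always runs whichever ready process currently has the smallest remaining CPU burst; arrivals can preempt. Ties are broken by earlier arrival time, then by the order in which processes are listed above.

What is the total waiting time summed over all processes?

13

Timeline: | J3 0-1 | J2 1-12 | J1 12-25 |
Completion: J1=25  J2=12  J3=1
Waiting = turnaround − burst: J1=12, J2=1, J3=0
Total waiting = 12 + 1 + 0 = 13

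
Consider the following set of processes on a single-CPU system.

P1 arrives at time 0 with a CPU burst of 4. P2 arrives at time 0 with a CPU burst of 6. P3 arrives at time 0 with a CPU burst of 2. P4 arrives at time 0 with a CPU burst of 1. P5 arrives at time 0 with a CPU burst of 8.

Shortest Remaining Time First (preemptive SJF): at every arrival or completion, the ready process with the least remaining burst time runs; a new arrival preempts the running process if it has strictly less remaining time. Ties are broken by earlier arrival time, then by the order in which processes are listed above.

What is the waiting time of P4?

Schedule: | P4 0-1 | P3 1-3 | P1 3-7 | P2 7-13 | P5 13-21 |
Completion: P1=7  P2=13  P3=3  P4=1  P5=21
Turnaround (C−A): P1=7  P2=13  P3=3  P4=1  P5=21
Waiting(P4) = turnaround − burst = 1 − 1 = 0

0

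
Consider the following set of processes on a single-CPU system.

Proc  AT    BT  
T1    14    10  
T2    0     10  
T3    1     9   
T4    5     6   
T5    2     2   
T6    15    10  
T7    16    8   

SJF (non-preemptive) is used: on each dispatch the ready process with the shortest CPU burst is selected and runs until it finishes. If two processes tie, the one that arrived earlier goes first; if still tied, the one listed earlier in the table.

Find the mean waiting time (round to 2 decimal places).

Schedule: | T2 0-10 | T5 10-12 | T4 12-18 | T7 18-26 | T3 26-35 | T1 35-45 | T6 45-55 |
Completion: T1=45  T2=10  T3=35  T4=18  T5=12  T6=55  T7=26
Waiting times: T1=21, T2=0, T3=25, T4=7, T5=8, T6=30, T7=2
Average waiting = (21+0+25+7+8+30+2) / 7 = 93/7 = 13.29

13.29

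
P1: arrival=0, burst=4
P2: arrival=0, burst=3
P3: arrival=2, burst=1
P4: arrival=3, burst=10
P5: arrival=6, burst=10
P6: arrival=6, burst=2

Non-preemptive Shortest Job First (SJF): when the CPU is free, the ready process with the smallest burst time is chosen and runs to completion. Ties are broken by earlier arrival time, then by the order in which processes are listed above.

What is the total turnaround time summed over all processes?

Gantt: | P2 0-3 | P3 3-4 | P1 4-8 | P6 8-10 | P4 10-20 | P5 20-30 |
Completion: P1=8  P2=3  P3=4  P4=20  P5=30  P6=10
Turnaround = completion − arrival: P1=8, P2=3, P3=2, P4=17, P5=24, P6=4
Total turnaround = 8 + 3 + 2 + 17 + 24 + 4 = 58

58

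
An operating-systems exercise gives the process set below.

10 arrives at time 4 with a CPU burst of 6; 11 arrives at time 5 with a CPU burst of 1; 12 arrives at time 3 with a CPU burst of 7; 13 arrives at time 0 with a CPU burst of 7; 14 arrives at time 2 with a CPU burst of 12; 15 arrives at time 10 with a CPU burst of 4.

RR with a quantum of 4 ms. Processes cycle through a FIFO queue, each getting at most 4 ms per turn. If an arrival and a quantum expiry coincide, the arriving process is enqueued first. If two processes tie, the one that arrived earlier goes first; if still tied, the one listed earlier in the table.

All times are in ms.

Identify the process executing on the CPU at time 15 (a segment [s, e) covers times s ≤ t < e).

Schedule: | 13 0-4 | 14 4-8 | 12 8-12 | 10 12-16 | 13 16-19 | 11 19-20 | 14 20-24 | 15 24-28 | 12 28-31 | 10 31-33 | 14 33-37 |
Completion: 10=33  11=20  12=31  13=19  14=37  15=28
Turnaround (C−A): 10=29  11=15  12=28  13=19  14=35  15=18

10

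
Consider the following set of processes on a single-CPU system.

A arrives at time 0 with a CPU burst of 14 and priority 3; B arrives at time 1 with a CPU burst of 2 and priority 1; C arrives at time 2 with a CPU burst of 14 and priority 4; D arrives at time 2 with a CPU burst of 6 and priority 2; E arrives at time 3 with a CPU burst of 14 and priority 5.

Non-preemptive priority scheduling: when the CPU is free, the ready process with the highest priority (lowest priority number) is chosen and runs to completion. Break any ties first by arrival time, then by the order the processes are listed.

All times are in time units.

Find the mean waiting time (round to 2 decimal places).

Timeline: | A 0-14 | B 14-16 | D 16-22 | C 22-36 | E 36-50 |
Completion: A=14  B=16  C=36  D=22  E=50
Turnaround (C−A): A=14  B=15  C=34  D=20  E=47
Waiting times: A=0, B=13, C=20, D=14, E=33
Average waiting = (0+13+20+14+33) / 5 = 80/5 = 16.00

16.00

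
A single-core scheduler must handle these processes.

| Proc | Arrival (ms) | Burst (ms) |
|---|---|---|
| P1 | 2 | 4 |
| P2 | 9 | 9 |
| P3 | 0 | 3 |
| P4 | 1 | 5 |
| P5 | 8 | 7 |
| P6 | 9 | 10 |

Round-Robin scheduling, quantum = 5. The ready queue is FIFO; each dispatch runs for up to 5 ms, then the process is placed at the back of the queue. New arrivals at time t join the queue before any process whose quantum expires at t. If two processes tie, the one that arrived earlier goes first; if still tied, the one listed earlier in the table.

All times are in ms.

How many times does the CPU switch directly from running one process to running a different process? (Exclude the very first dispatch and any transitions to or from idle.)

Schedule: | P3 0-3 | P4 3-8 | P1 8-12 | P5 12-17 | P2 17-22 | P6 22-27 | P5 27-29 | P2 29-33 | P6 33-38 |
Completion: P1=12  P2=33  P3=3  P4=8  P5=29  P6=38
Turnaround (C−A): P1=10  P2=24  P3=3  P4=7  P5=21  P6=29

8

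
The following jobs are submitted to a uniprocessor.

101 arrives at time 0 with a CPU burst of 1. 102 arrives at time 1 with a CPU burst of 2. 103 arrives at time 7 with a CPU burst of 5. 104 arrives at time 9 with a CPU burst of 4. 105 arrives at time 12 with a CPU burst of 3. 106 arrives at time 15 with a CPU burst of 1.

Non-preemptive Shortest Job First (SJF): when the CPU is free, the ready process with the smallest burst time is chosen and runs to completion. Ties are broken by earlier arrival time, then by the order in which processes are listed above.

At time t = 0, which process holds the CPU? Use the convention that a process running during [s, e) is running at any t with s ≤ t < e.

Timeline: | 101 0-1 | 102 1-3 | idle 3-7 | 103 7-12 | 105 12-15 | 106 15-16 | 104 16-20 |
Completion: 101=1  102=3  103=12  104=20  105=15  106=16

101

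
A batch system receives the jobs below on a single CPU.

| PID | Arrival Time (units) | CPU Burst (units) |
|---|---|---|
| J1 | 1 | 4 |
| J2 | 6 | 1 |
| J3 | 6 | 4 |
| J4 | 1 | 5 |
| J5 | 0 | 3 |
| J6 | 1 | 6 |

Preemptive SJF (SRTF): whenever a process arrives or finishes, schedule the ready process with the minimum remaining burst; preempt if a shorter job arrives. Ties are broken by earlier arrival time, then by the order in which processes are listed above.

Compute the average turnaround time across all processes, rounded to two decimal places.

Schedule: | J5 0-3 | J1 3-7 | J2 7-8 | J3 8-12 | J4 12-17 | J6 17-23 |
Completion: J1=7  J2=8  J3=12  J4=17  J5=3  J6=23
Turnaround times: J1=6, J2=2, J3=6, J4=16, J5=3, J6=22
Average turnaround = (6+2+6+16+3+22) / 6 = 55/6 = 9.17

9.17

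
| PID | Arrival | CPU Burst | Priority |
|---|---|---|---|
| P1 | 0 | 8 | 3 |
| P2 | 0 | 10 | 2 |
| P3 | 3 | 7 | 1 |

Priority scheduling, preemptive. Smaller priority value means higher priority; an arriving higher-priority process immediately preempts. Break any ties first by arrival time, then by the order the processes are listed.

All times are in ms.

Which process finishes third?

P1

Schedule: | P2 0-3 | P3 3-10 | P2 10-17 | P1 17-25 |
Completion: P1=25  P2=17  P3=10
Turnaround (C−A): P1=25  P2=17  P3=7
Finish order: P3 → P2 → P1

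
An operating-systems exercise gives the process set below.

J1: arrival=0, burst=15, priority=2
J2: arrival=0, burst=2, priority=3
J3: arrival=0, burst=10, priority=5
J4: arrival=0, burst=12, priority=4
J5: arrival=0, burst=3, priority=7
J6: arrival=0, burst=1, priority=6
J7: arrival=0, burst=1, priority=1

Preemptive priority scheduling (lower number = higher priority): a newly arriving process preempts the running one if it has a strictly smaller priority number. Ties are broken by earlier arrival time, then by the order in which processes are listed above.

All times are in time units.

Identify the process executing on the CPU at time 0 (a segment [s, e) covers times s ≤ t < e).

J7

Gantt: | J7 0-1 | J1 1-16 | J2 16-18 | J4 18-30 | J3 30-40 | J6 40-41 | J5 41-44 |
Completion: J1=16  J2=18  J3=40  J4=30  J5=44  J6=41  J7=1
Turnaround (C−A): J1=16  J2=18  J3=40  J4=30  J5=44  J6=41  J7=1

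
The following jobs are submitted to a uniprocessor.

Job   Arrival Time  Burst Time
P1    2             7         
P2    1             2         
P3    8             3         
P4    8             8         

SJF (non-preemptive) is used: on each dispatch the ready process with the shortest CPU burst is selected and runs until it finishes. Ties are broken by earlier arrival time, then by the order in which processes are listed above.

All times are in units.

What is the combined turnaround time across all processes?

28

Schedule: | idle 0-1 | P2 1-3 | P1 3-10 | P3 10-13 | P4 13-21 |
Completion: P1=10  P2=3  P3=13  P4=21
Turnaround = completion − arrival: P1=8, P2=2, P3=5, P4=13
Total turnaround = 8 + 2 + 5 + 13 = 28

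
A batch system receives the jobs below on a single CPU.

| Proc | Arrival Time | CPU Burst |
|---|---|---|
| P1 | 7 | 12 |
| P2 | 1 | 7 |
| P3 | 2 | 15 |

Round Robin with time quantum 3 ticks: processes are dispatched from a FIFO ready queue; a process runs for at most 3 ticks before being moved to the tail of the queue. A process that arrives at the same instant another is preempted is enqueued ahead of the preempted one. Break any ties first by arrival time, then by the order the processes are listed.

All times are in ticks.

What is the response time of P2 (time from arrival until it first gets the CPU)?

Schedule: | idle 0-1 | P2 1-4 | P3 4-7 | P2 7-10 | P1 10-13 | P3 13-16 | P2 16-17 | P1 17-20 | P3 20-23 | P1 23-26 | P3 26-29 | P1 29-32 | P3 32-35 |
Completion: P1=32  P2=17  P3=35
Turnaround (C−A): P1=25  P2=16  P3=33
Response(P2) = first start − arrival = 1 − 1 = 0

0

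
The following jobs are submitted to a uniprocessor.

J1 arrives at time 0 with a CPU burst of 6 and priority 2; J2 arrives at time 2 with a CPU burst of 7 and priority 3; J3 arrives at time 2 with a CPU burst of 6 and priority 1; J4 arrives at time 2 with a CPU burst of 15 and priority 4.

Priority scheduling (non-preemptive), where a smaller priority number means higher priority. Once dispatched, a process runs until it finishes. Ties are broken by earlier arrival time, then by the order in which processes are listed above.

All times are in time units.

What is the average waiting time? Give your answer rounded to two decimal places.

Gantt: | J1 0-6 | J3 6-12 | J2 12-19 | J4 19-34 |
Completion: J1=6  J2=19  J3=12  J4=34
Turnaround (C−A): J1=6  J2=17  J3=10  J4=32
Waiting times: J1=0, J2=10, J3=4, J4=17
Average waiting = (0+10+4+17) / 4 = 31/4 = 7.75

7.75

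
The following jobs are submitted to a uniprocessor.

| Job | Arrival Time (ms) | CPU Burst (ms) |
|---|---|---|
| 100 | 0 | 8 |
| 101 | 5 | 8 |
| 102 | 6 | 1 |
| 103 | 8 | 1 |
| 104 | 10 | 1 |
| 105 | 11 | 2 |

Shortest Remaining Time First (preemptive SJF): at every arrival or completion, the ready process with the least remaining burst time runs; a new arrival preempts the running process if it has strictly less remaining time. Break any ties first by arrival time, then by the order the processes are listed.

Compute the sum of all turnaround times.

Schedule: | 100 0-6 | 102 6-7 | 100 7-9 | 103 9-10 | 104 10-11 | 105 11-13 | 101 13-21 |
Completion: 100=9  101=21  102=7  103=10  104=11  105=13
Turnaround = completion − arrival: 100=9, 101=16, 102=1, 103=2, 104=1, 105=2
Total turnaround = 9 + 16 + 1 + 2 + 1 + 2 = 31

31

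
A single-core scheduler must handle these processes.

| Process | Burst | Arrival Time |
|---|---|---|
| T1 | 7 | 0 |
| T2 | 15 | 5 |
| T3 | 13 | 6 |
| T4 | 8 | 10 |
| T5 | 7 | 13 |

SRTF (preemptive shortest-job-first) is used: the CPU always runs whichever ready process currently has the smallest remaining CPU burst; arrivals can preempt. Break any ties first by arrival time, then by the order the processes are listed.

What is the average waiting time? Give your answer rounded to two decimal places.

Gantt: | T1 0-7 | T3 7-10 | T4 10-18 | T5 18-25 | T3 25-35 | T2 35-50 |
Completion: T1=7  T2=50  T3=35  T4=18  T5=25
Waiting times: T1=0, T2=30, T3=16, T4=0, T5=5
Average waiting = (0+30+16+0+5) / 5 = 51/5 = 10.20

10.20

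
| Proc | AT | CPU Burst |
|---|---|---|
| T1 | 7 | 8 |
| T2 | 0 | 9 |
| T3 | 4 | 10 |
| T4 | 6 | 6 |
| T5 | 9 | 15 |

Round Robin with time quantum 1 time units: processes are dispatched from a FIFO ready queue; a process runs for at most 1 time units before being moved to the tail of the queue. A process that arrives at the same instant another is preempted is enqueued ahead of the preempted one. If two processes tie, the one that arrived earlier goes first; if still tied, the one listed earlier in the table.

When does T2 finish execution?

Timeline: | T2 0-4 | T3 4-5 | T2 5-6 | T3 6-7 | T4 7-8 | T2 8-9 | T1 9-10 | T3 10-11 | T4 11-12 | T5 12-13 | T2 13-14 | T1 14-15 | T3 15-16 | T4 16-17 | T5 17-18 | T2 18-19 | T1 19-20 | T3 20-21 | T4 21-22 | T5 22-23 | T2 23-24 | T1 24-25 | T3 25-26 | T4 26-27 | T5 27-28 | T1 28-29 | T3 29-30 | T4 30-31 | T5 31-32 | T1 32-33 | T3 33-34 | T5 34-35 | T1 35-36 | T3 36-37 | T5 37-38 | T1 38-39 | T3 39-40 | T5 40-48 |
Completion: T1=39  T2=24  T3=40  T4=31  T5=48

24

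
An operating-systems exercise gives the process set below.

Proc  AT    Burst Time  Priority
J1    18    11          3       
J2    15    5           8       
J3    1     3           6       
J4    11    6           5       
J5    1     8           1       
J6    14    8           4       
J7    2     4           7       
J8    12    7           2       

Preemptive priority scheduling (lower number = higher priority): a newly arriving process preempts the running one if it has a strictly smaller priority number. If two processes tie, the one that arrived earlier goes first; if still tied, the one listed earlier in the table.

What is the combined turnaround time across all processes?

Timeline: | idle 0-1 | J5 1-9 | J3 9-11 | J4 11-12 | J8 12-19 | J1 19-30 | J6 30-38 | J4 38-43 | J3 43-44 | J7 44-48 | J2 48-53 |
Completion: J1=30  J2=53  J3=44  J4=43  J5=9  J6=38  J7=48  J8=19
Turnaround = completion − arrival: J1=12, J2=38, J3=43, J4=32, J5=8, J6=24, J7=46, J8=7
Total turnaround = 12 + 38 + 43 + 32 + 8 + 24 + 46 + 7 = 210

210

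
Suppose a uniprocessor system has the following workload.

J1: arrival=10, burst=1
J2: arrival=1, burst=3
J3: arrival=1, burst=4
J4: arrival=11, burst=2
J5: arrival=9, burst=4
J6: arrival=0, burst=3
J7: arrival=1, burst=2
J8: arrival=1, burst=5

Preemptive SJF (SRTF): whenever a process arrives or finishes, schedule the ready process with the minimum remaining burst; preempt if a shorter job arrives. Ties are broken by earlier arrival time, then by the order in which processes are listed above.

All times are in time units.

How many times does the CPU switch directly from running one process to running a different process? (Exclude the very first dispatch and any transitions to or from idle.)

Schedule: | J6 0-3 | J7 3-5 | J2 5-8 | J3 8-10 | J1 10-11 | J3 11-13 | J4 13-15 | J5 15-19 | J8 19-24 |
Completion: J1=11  J2=8  J3=13  J4=15  J5=19  J6=3  J7=5  J8=24

8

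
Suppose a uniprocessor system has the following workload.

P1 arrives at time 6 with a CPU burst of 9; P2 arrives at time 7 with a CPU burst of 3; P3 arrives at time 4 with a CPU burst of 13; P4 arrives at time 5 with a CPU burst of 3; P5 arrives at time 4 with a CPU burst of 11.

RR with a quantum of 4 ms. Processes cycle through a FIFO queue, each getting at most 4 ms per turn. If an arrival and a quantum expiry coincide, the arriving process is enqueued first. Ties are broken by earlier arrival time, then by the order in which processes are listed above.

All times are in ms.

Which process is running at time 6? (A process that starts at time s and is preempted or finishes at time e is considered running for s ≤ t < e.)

Schedule: | idle 0-4 | P3 4-8 | P5 8-12 | P4 12-15 | P1 15-19 | P2 19-22 | P3 22-26 | P5 26-30 | P1 30-34 | P3 34-38 | P5 38-41 | P1 41-42 | P3 42-43 |
Completion: P1=42  P2=22  P3=43  P4=15  P5=41

P3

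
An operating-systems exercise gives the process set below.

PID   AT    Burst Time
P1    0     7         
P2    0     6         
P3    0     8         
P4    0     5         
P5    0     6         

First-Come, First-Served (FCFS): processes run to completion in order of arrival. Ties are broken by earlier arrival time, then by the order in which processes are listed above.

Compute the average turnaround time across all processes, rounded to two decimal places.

Schedule: | P1 0-7 | P2 7-13 | P3 13-21 | P4 21-26 | P5 26-32 |
Completion: P1=7  P2=13  P3=21  P4=26  P5=32
Turnaround (C−A): P1=7  P2=13  P3=21  P4=26  P5=32
Turnaround times: P1=7, P2=13, P3=21, P4=26, P5=32
Average turnaround = (7+13+21+26+32) / 5 = 99/5 = 19.80

19.80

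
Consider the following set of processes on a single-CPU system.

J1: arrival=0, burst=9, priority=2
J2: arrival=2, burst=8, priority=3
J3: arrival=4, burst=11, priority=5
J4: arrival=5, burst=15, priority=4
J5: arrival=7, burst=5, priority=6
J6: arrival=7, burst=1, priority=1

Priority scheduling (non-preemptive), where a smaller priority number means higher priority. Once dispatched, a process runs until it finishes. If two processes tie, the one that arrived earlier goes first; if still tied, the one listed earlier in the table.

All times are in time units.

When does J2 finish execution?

18

Gantt: | J1 0-9 | J6 9-10 | J2 10-18 | J4 18-33 | J3 33-44 | J5 44-49 |
Completion: J1=9  J2=18  J3=44  J4=33  J5=49  J6=10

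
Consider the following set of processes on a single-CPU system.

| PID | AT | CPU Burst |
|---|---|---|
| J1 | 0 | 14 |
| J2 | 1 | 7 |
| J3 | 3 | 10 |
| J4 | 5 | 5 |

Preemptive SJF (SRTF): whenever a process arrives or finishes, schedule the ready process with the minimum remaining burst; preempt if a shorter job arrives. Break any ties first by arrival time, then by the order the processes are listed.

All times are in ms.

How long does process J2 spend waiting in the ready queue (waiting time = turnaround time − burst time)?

0

Schedule: | J1 0-1 | J2 1-8 | J4 8-13 | J3 13-23 | J1 23-36 |
Completion: J1=36  J2=8  J3=23  J4=13
Turnaround (C−A): J1=36  J2=7  J3=20  J4=8
Waiting(J2) = turnaround − burst = 7 − 7 = 0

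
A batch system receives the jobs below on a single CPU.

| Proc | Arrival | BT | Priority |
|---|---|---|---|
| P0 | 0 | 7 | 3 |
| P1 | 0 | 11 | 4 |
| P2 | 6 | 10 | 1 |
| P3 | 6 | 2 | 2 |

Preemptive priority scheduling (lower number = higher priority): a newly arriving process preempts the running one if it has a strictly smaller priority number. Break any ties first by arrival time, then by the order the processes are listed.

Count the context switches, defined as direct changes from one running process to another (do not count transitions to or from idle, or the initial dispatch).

4

Schedule: | P0 0-6 | P2 6-16 | P3 16-18 | P0 18-19 | P1 19-30 |
Completion: P0=19  P1=30  P2=16  P3=18
Turnaround (C−A): P0=19  P1=30  P2=10  P3=12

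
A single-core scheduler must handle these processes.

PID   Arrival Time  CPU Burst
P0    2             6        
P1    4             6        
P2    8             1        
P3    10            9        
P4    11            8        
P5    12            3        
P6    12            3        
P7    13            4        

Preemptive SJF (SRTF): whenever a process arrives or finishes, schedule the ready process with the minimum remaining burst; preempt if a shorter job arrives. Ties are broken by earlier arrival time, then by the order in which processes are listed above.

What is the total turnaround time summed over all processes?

Gantt: | idle 0-2 | P0 2-8 | P2 8-9 | P1 9-15 | P5 15-18 | P6 18-21 | P7 21-25 | P4 25-33 | P3 33-42 |
Completion: P0=8  P1=15  P2=9  P3=42  P4=33  P5=18  P6=21  P7=25
Turnaround (C−A): P0=6  P1=11  P2=1  P3=32  P4=22  P5=6  P6=9  P7=12
Turnaround = completion − arrival: P0=6, P1=11, P2=1, P3=32, P4=22, P5=6, P6=9, P7=12
Total turnaround = 6 + 11 + 1 + 32 + 22 + 6 + 9 + 12 = 99

99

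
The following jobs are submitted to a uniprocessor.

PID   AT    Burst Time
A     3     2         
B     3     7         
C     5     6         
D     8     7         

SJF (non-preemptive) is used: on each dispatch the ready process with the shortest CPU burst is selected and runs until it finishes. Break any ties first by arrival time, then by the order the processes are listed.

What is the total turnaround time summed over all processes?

Gantt: | idle 0-3 | A 3-5 | C 5-11 | B 11-18 | D 18-25 |
Completion: A=5  B=18  C=11  D=25
Turnaround (C−A): A=2  B=15  C=6  D=17
Turnaround = completion − arrival: A=2, B=15, C=6, D=17
Total turnaround = 2 + 15 + 6 + 17 = 40

40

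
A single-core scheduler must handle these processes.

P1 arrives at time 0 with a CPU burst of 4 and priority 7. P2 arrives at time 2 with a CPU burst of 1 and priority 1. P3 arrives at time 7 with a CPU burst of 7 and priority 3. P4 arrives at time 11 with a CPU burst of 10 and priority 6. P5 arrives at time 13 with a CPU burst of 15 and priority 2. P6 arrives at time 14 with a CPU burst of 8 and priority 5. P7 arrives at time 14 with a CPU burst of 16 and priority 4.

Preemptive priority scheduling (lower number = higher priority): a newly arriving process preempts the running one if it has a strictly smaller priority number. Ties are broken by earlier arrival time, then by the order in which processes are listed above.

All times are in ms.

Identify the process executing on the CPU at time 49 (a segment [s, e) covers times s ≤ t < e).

P6

Gantt: | P1 0-2 | P2 2-3 | P1 3-5 | idle 5-7 | P3 7-13 | P5 13-28 | P3 28-29 | P7 29-45 | P6 45-53 | P4 53-63 |
Completion: P1=5  P2=3  P3=29  P4=63  P5=28  P6=53  P7=45
Turnaround (C−A): P1=5  P2=1  P3=22  P4=52  P5=15  P6=39  P7=31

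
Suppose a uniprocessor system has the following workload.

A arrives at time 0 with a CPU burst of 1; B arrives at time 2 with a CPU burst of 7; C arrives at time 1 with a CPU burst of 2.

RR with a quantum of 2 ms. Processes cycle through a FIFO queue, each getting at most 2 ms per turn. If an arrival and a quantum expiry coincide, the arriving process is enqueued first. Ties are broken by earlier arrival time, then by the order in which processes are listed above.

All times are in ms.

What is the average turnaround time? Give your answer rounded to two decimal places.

3.67

Schedule: | A 0-1 | C 1-3 | B 3-10 |
Completion: A=1  B=10  C=3
Turnaround times: A=1, B=8, C=2
Average turnaround = (1+8+2) / 3 = 11/3 = 3.67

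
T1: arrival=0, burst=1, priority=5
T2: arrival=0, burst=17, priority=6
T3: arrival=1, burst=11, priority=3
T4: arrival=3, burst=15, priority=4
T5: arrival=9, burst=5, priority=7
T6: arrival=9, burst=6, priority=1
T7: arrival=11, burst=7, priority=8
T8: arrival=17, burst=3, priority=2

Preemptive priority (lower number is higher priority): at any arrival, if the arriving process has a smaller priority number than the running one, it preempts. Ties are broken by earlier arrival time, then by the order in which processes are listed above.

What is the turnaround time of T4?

Schedule: | T1 0-1 | T3 1-9 | T6 9-15 | T3 15-17 | T8 17-20 | T3 20-21 | T4 21-36 | T2 36-53 | T5 53-58 | T7 58-65 |
Completion: T1=1  T2=53  T3=21  T4=36  T5=58  T6=15  T7=65  T8=20
Turnaround(T4) = completion − arrival = 36 − 3 = 33

33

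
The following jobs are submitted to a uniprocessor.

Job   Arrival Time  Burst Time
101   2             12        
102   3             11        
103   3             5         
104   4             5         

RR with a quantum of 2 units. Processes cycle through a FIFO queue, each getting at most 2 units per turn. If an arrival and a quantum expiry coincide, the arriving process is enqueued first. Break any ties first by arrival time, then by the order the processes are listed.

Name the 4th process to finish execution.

102

Timeline: | idle 0-2 | 101 2-4 | 102 4-6 | 103 6-8 | 104 8-10 | 101 10-12 | 102 12-14 | 103 14-16 | 104 16-18 | 101 18-20 | 102 20-22 | 103 22-23 | 104 23-24 | 101 24-26 | 102 26-28 | 101 28-30 | 102 30-32 | 101 32-34 | 102 34-35 |
Completion: 101=34  102=35  103=23  104=24
Finish order: 103 → 104 → 101 → 102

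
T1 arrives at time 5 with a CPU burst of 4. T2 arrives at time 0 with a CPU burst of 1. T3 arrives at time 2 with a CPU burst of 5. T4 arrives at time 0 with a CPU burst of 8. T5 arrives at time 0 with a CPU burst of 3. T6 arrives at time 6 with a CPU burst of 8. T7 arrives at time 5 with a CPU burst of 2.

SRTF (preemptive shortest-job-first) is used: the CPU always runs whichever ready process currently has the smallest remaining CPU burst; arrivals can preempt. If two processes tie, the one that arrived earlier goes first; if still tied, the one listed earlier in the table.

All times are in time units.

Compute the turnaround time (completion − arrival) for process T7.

2

Gantt: | T2 0-1 | T5 1-4 | T3 4-5 | T7 5-7 | T3 7-11 | T1 11-15 | T4 15-23 | T6 23-31 |
Completion: T1=15  T2=1  T3=11  T4=23  T5=4  T6=31  T7=7
Turnaround (C−A): T1=10  T2=1  T3=9  T4=23  T5=4  T6=25  T7=2
Turnaround(T7) = completion − arrival = 7 − 5 = 2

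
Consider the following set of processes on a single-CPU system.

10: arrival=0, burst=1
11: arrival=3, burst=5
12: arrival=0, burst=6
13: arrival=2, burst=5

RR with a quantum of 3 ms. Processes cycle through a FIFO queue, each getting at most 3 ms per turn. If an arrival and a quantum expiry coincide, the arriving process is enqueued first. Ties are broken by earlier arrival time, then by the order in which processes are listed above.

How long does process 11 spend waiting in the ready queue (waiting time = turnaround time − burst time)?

9

Schedule: | 10 0-1 | 12 1-4 | 13 4-7 | 11 7-10 | 12 10-13 | 13 13-15 | 11 15-17 |
Completion: 10=1  11=17  12=13  13=15
Turnaround (C−A): 10=1  11=14  12=13  13=13
Waiting(11) = turnaround − burst = 14 − 5 = 9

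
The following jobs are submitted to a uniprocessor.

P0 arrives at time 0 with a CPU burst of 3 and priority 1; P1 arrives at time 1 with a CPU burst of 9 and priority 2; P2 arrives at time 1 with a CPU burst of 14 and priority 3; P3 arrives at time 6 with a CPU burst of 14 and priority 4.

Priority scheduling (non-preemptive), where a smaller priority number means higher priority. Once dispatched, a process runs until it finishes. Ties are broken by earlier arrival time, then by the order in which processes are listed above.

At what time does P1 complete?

12

Timeline: | P0 0-3 | P1 3-12 | P2 12-26 | P3 26-40 |
Completion: P0=3  P1=12  P2=26  P3=40
Turnaround (C−A): P0=3  P1=11  P2=25  P3=34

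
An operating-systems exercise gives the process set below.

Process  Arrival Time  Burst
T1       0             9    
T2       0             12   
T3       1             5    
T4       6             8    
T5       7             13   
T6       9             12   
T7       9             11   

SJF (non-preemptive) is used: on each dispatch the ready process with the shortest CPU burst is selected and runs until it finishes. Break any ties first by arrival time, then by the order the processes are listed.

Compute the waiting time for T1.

0

Timeline: | T1 0-9 | T3 9-14 | T4 14-22 | T7 22-33 | T2 33-45 | T6 45-57 | T5 57-70 |
Completion: T1=9  T2=45  T3=14  T4=22  T5=70  T6=57  T7=33
Turnaround (C−A): T1=9  T2=45  T3=13  T4=16  T5=63  T6=48  T7=24
Waiting(T1) = turnaround − burst = 9 − 9 = 0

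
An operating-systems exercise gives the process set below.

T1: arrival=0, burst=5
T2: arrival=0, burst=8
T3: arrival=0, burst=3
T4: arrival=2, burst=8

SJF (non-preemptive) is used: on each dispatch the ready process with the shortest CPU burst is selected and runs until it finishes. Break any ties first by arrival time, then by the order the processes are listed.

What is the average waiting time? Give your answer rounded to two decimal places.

Timeline: | T3 0-3 | T1 3-8 | T2 8-16 | T4 16-24 |
Completion: T1=8  T2=16  T3=3  T4=24
Turnaround (C−A): T1=8  T2=16  T3=3  T4=22
Waiting times: T1=3, T2=8, T3=0, T4=14
Average waiting = (3+8+0+14) / 4 = 25/4 = 6.25

6.25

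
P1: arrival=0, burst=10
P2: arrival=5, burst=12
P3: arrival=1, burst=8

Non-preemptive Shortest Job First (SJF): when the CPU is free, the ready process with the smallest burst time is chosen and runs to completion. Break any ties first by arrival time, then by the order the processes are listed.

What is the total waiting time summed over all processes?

22

Schedule: | P1 0-10 | P3 10-18 | P2 18-30 |
Completion: P1=10  P2=30  P3=18
Waiting = turnaround − burst: P1=0, P2=13, P3=9
Total waiting = 0 + 13 + 9 = 22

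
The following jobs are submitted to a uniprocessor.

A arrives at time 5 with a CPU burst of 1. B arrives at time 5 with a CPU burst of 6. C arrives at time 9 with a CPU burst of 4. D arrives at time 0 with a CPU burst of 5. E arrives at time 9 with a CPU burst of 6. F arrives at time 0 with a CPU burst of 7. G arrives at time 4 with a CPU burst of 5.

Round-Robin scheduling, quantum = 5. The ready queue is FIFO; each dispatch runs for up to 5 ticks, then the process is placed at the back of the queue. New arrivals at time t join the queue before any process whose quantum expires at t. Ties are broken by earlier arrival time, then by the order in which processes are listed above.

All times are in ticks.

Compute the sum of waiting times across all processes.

94

Gantt: | D 0-5 | F 5-10 | G 10-15 | A 15-16 | B 16-21 | C 21-25 | E 25-30 | F 30-32 | B 32-33 | E 33-34 |
Completion: A=16  B=33  C=25  D=5  E=34  F=32  G=15
Turnaround (C−A): A=11  B=28  C=16  D=5  E=25  F=32  G=11
Waiting = turnaround − burst: A=10, B=22, C=12, D=0, E=19, F=25, G=6
Total waiting = 10 + 22 + 12 + 0 + 19 + 25 + 6 = 94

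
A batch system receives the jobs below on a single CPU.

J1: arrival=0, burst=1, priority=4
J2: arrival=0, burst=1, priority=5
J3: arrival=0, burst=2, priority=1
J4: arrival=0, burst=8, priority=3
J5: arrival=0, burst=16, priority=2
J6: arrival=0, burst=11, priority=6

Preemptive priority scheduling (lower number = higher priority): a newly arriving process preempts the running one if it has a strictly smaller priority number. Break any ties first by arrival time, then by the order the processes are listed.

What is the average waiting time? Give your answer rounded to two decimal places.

Timeline: | J3 0-2 | J5 2-18 | J4 18-26 | J1 26-27 | J2 27-28 | J6 28-39 |
Completion: J1=27  J2=28  J3=2  J4=26  J5=18  J6=39
Waiting times: J1=26, J2=27, J3=0, J4=18, J5=2, J6=28
Average waiting = (26+27+0+18+2+28) / 6 = 101/6 = 16.83

16.83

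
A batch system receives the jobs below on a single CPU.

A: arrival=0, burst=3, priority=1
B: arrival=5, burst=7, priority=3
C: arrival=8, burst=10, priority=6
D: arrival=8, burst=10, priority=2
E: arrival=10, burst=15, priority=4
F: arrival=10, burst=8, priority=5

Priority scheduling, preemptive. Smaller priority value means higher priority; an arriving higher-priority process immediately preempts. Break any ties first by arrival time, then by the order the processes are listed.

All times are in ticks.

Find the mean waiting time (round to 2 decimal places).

14.33

Gantt: | A 0-3 | idle 3-5 | B 5-8 | D 8-18 | B 18-22 | E 22-37 | F 37-45 | C 45-55 |
Completion: A=3  B=22  C=55  D=18  E=37  F=45
Turnaround (C−A): A=3  B=17  C=47  D=10  E=27  F=35
Waiting times: A=0, B=10, C=37, D=0, E=12, F=27
Average waiting = (0+10+37+0+12+27) / 6 = 86/6 = 14.33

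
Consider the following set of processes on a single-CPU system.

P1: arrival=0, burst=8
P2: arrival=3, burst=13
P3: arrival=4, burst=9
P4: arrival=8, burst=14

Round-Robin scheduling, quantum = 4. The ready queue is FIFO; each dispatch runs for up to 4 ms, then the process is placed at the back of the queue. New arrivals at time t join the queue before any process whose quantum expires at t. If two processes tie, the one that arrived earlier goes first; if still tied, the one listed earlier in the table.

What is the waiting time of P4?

22

Timeline: | P1 0-4 | P2 4-8 | P3 8-12 | P1 12-16 | P4 16-20 | P2 20-24 | P3 24-28 | P4 28-32 | P2 32-36 | P3 36-37 | P4 37-41 | P2 41-42 | P4 42-44 |
Completion: P1=16  P2=42  P3=37  P4=44
Waiting(P4) = turnaround − burst = 36 − 14 = 22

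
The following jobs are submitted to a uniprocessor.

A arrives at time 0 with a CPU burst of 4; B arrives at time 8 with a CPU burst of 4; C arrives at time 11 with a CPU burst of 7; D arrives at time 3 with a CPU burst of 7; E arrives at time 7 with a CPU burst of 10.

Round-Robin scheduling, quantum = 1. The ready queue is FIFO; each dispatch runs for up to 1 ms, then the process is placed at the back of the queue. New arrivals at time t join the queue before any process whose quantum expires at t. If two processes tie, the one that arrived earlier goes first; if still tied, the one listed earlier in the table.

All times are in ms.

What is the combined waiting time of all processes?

Timeline: | A 0-3 | D 3-4 | A 4-5 | D 5-7 | E 7-8 | D 8-9 | B 9-10 | E 10-11 | D 11-12 | B 12-13 | C 13-14 | E 14-15 | D 15-16 | B 16-17 | C 17-18 | E 18-19 | D 19-20 | B 20-21 | C 21-22 | E 22-23 | C 23-24 | E 24-25 | C 25-26 | E 26-27 | C 27-28 | E 28-29 | C 29-30 | E 30-32 |
Completion: A=5  B=21  C=30  D=20  E=32
Turnaround (C−A): A=5  B=13  C=19  D=17  E=25
Waiting = turnaround − burst: A=1, B=9, C=12, D=10, E=15
Total waiting = 1 + 9 + 12 + 10 + 15 = 47

47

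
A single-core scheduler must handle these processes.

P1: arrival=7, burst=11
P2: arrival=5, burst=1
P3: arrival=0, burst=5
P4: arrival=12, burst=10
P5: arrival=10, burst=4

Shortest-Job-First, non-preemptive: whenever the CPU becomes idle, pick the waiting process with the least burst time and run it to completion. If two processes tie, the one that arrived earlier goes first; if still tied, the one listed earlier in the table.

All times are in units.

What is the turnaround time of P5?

Gantt: | P3 0-5 | P2 5-6 | idle 6-7 | P1 7-18 | P5 18-22 | P4 22-32 |
Completion: P1=18  P2=6  P3=5  P4=32  P5=22
Turnaround (C−A): P1=11  P2=1  P3=5  P4=20  P5=12
Turnaround(P5) = completion − arrival = 22 − 10 = 12

12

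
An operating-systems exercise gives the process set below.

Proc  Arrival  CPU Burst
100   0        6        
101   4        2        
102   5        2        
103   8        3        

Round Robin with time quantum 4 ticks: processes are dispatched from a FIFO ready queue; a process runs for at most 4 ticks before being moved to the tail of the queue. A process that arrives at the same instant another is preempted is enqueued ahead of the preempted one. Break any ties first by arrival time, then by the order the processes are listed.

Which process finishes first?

Timeline: | 100 0-4 | 101 4-6 | 100 6-8 | 102 8-10 | 103 10-13 |
Completion: 100=8  101=6  102=10  103=13
Turnaround (C−A): 100=8  101=2  102=5  103=5
Finish order: 101 → 100 → 102 → 103

101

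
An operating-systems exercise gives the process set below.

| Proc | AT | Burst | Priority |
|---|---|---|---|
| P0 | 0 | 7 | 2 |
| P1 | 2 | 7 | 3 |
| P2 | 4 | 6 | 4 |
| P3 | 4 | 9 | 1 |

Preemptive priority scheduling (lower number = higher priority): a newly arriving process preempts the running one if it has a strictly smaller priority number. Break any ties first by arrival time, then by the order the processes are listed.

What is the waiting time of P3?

0

Timeline: | P0 0-4 | P3 4-13 | P0 13-16 | P1 16-23 | P2 23-29 |
Completion: P0=16  P1=23  P2=29  P3=13
Turnaround (C−A): P0=16  P1=21  P2=25  P3=9
Waiting(P3) = turnaround − burst = 9 − 9 = 0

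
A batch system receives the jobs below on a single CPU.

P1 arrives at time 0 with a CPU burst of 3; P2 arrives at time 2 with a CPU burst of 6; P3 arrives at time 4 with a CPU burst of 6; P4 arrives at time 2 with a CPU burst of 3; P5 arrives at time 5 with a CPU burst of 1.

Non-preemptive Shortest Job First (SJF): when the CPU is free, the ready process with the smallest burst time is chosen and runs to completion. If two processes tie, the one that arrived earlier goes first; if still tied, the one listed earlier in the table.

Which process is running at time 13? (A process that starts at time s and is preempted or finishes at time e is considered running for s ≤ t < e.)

Gantt: | P1 0-3 | P4 3-6 | P5 6-7 | P2 7-13 | P3 13-19 |
Completion: P1=3  P2=13  P3=19  P4=6  P5=7
Turnaround (C−A): P1=3  P2=11  P3=15  P4=4  P5=2

P3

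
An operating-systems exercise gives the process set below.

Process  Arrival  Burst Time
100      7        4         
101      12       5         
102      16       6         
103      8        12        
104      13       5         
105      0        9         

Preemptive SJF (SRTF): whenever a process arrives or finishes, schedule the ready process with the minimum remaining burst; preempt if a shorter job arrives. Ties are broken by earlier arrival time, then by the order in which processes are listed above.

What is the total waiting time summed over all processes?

36

Schedule: | 105 0-9 | 100 9-13 | 101 13-18 | 104 18-23 | 102 23-29 | 103 29-41 |
Completion: 100=13  101=18  102=29  103=41  104=23  105=9
Turnaround (C−A): 100=6  101=6  102=13  103=33  104=10  105=9
Waiting = turnaround − burst: 100=2, 101=1, 102=7, 103=21, 104=5, 105=0
Total waiting = 2 + 1 + 7 + 21 + 5 + 0 = 36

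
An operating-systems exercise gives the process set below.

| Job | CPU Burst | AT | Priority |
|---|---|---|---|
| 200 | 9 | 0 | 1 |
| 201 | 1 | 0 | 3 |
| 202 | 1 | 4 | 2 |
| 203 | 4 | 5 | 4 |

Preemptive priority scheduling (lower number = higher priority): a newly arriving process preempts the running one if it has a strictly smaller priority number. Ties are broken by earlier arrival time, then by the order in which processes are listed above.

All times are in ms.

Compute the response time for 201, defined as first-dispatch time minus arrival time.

Schedule: | 200 0-9 | 202 9-10 | 201 10-11 | 203 11-15 |
Completion: 200=9  201=11  202=10  203=15
Turnaround (C−A): 200=9  201=11  202=6  203=10
Response(201) = first start − arrival = 10 − 0 = 10

10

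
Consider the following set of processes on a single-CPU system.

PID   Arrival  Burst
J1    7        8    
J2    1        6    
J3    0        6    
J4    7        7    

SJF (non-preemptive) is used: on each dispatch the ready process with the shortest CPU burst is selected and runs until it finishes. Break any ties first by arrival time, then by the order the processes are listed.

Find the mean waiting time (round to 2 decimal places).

Schedule: | J3 0-6 | J2 6-12 | J4 12-19 | J1 19-27 |
Completion: J1=27  J2=12  J3=6  J4=19
Waiting times: J1=12, J2=5, J3=0, J4=5
Average waiting = (12+5+0+5) / 4 = 22/4 = 5.50

5.50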